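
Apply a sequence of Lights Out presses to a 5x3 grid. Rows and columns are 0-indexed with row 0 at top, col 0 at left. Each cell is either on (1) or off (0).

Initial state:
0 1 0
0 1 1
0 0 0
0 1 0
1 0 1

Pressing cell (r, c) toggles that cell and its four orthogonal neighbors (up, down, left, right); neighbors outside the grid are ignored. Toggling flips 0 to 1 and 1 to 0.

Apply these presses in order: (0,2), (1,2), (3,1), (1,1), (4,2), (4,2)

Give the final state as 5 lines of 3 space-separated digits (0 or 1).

After press 1 at (0,2):
0 0 1
0 1 0
0 0 0
0 1 0
1 0 1

After press 2 at (1,2):
0 0 0
0 0 1
0 0 1
0 1 0
1 0 1

After press 3 at (3,1):
0 0 0
0 0 1
0 1 1
1 0 1
1 1 1

After press 4 at (1,1):
0 1 0
1 1 0
0 0 1
1 0 1
1 1 1

After press 5 at (4,2):
0 1 0
1 1 0
0 0 1
1 0 0
1 0 0

After press 6 at (4,2):
0 1 0
1 1 0
0 0 1
1 0 1
1 1 1

Answer: 0 1 0
1 1 0
0 0 1
1 0 1
1 1 1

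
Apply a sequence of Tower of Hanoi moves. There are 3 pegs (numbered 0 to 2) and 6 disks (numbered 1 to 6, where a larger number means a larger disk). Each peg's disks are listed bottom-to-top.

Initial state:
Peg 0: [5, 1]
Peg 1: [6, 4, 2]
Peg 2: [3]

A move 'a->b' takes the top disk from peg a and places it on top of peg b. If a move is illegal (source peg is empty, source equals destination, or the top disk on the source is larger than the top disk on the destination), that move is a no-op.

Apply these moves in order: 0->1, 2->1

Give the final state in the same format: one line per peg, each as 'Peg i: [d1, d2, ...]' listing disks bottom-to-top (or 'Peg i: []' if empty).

After move 1 (0->1):
Peg 0: [5]
Peg 1: [6, 4, 2, 1]
Peg 2: [3]

After move 2 (2->1):
Peg 0: [5]
Peg 1: [6, 4, 2, 1]
Peg 2: [3]

Answer: Peg 0: [5]
Peg 1: [6, 4, 2, 1]
Peg 2: [3]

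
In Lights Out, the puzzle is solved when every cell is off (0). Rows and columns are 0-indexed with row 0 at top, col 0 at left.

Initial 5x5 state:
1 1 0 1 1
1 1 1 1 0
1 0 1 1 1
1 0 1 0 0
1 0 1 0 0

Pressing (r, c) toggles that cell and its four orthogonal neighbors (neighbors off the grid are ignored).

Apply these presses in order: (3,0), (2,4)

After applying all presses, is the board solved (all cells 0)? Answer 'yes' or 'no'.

After press 1 at (3,0):
1 1 0 1 1
1 1 1 1 0
0 0 1 1 1
0 1 1 0 0
0 0 1 0 0

After press 2 at (2,4):
1 1 0 1 1
1 1 1 1 1
0 0 1 0 0
0 1 1 0 1
0 0 1 0 0

Lights still on: 14

Answer: no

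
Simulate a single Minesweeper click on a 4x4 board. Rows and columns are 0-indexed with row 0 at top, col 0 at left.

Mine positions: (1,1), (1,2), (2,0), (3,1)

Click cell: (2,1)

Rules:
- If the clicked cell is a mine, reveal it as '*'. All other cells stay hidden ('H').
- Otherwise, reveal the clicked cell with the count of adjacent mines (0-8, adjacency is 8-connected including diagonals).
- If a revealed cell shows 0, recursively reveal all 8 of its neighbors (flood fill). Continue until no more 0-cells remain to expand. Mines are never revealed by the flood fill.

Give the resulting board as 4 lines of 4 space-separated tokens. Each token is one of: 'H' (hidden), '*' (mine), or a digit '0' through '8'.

H H H H
H H H H
H 4 H H
H H H H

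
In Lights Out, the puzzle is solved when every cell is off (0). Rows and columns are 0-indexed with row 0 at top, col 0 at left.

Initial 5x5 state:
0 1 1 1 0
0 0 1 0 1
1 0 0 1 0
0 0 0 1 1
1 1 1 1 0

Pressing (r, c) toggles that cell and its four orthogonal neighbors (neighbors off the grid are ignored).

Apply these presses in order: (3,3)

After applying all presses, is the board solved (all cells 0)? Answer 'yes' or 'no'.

Answer: no

Derivation:
After press 1 at (3,3):
0 1 1 1 0
0 0 1 0 1
1 0 0 0 0
0 0 1 0 0
1 1 1 0 0

Lights still on: 10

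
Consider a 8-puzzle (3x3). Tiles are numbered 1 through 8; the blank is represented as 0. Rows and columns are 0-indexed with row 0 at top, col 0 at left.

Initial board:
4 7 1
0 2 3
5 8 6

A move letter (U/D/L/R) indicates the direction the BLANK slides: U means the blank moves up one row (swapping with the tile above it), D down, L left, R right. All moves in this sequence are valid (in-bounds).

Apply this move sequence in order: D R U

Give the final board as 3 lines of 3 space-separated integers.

After move 1 (D):
4 7 1
5 2 3
0 8 6

After move 2 (R):
4 7 1
5 2 3
8 0 6

After move 3 (U):
4 7 1
5 0 3
8 2 6

Answer: 4 7 1
5 0 3
8 2 6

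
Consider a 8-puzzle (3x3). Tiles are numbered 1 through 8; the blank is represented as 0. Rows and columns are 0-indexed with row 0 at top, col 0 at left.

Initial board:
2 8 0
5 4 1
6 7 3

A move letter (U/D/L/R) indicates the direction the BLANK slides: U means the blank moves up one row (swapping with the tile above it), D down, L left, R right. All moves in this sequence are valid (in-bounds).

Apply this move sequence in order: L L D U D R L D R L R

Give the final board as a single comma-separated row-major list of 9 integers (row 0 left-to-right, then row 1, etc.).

Answer: 5, 2, 8, 6, 4, 1, 7, 0, 3

Derivation:
After move 1 (L):
2 0 8
5 4 1
6 7 3

After move 2 (L):
0 2 8
5 4 1
6 7 3

After move 3 (D):
5 2 8
0 4 1
6 7 3

After move 4 (U):
0 2 8
5 4 1
6 7 3

After move 5 (D):
5 2 8
0 4 1
6 7 3

After move 6 (R):
5 2 8
4 0 1
6 7 3

After move 7 (L):
5 2 8
0 4 1
6 7 3

After move 8 (D):
5 2 8
6 4 1
0 7 3

After move 9 (R):
5 2 8
6 4 1
7 0 3

After move 10 (L):
5 2 8
6 4 1
0 7 3

After move 11 (R):
5 2 8
6 4 1
7 0 3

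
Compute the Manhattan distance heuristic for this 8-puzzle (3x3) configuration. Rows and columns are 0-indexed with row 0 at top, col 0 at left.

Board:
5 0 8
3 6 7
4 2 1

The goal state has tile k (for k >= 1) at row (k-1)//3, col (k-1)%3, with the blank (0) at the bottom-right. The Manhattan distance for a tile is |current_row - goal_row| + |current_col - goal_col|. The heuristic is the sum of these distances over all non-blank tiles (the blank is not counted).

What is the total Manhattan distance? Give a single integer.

Answer: 19

Derivation:
Tile 5: (0,0)->(1,1) = 2
Tile 8: (0,2)->(2,1) = 3
Tile 3: (1,0)->(0,2) = 3
Tile 6: (1,1)->(1,2) = 1
Tile 7: (1,2)->(2,0) = 3
Tile 4: (2,0)->(1,0) = 1
Tile 2: (2,1)->(0,1) = 2
Tile 1: (2,2)->(0,0) = 4
Sum: 2 + 3 + 3 + 1 + 3 + 1 + 2 + 4 = 19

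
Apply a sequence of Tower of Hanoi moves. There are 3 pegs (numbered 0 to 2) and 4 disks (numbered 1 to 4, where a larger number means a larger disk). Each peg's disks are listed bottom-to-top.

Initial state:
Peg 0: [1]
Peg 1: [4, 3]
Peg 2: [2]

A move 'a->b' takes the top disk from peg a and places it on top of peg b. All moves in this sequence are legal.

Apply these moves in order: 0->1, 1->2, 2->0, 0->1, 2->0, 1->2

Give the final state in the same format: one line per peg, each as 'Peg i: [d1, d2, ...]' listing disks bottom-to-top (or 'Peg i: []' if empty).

After move 1 (0->1):
Peg 0: []
Peg 1: [4, 3, 1]
Peg 2: [2]

After move 2 (1->2):
Peg 0: []
Peg 1: [4, 3]
Peg 2: [2, 1]

After move 3 (2->0):
Peg 0: [1]
Peg 1: [4, 3]
Peg 2: [2]

After move 4 (0->1):
Peg 0: []
Peg 1: [4, 3, 1]
Peg 2: [2]

After move 5 (2->0):
Peg 0: [2]
Peg 1: [4, 3, 1]
Peg 2: []

After move 6 (1->2):
Peg 0: [2]
Peg 1: [4, 3]
Peg 2: [1]

Answer: Peg 0: [2]
Peg 1: [4, 3]
Peg 2: [1]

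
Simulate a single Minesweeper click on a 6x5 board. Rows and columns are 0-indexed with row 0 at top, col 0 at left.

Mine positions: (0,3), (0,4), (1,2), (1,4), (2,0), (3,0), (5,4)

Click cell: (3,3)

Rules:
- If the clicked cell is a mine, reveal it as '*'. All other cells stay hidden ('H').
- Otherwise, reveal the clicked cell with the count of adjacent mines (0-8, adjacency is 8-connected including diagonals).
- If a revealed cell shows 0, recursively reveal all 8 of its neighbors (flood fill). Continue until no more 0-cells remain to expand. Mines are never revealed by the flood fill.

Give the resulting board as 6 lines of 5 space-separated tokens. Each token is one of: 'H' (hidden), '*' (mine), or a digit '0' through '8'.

H H H H H
H H H H H
H 3 1 2 1
H 2 0 0 0
1 1 0 1 1
0 0 0 1 H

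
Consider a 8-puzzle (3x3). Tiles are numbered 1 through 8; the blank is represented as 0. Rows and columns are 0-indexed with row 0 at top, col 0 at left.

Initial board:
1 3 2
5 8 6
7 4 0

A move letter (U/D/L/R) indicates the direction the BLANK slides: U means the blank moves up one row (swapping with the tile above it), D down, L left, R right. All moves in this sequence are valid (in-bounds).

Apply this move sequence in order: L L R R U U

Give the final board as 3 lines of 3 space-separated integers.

After move 1 (L):
1 3 2
5 8 6
7 0 4

After move 2 (L):
1 3 2
5 8 6
0 7 4

After move 3 (R):
1 3 2
5 8 6
7 0 4

After move 4 (R):
1 3 2
5 8 6
7 4 0

After move 5 (U):
1 3 2
5 8 0
7 4 6

After move 6 (U):
1 3 0
5 8 2
7 4 6

Answer: 1 3 0
5 8 2
7 4 6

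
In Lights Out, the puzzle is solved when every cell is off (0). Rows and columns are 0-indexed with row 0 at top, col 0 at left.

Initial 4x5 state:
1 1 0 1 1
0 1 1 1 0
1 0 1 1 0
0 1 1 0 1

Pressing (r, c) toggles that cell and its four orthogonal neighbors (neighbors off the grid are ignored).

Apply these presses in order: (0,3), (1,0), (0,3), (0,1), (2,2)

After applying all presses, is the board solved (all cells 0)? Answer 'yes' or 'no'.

After press 1 at (0,3):
1 1 1 0 0
0 1 1 0 0
1 0 1 1 0
0 1 1 0 1

After press 2 at (1,0):
0 1 1 0 0
1 0 1 0 0
0 0 1 1 0
0 1 1 0 1

After press 3 at (0,3):
0 1 0 1 1
1 0 1 1 0
0 0 1 1 0
0 1 1 0 1

After press 4 at (0,1):
1 0 1 1 1
1 1 1 1 0
0 0 1 1 0
0 1 1 0 1

After press 5 at (2,2):
1 0 1 1 1
1 1 0 1 0
0 1 0 0 0
0 1 0 0 1

Lights still on: 10

Answer: no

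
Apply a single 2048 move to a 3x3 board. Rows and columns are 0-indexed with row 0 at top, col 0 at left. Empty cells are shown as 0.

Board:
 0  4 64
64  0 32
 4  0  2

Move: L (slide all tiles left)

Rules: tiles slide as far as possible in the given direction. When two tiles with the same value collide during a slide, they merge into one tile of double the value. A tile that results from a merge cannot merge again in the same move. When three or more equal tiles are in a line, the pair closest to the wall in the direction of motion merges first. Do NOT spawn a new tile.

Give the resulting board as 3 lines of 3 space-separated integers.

Answer:  4 64  0
64 32  0
 4  2  0

Derivation:
Slide left:
row 0: [0, 4, 64] -> [4, 64, 0]
row 1: [64, 0, 32] -> [64, 32, 0]
row 2: [4, 0, 2] -> [4, 2, 0]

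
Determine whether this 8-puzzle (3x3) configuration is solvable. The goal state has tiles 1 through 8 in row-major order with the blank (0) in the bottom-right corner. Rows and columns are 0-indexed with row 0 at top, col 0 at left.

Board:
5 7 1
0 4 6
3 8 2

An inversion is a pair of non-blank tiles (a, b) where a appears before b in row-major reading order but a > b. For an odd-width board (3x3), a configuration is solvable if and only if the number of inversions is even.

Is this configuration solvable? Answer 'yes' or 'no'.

Inversions (pairs i<j in row-major order where tile[i] > tile[j] > 0): 15
15 is odd, so the puzzle is not solvable.

Answer: no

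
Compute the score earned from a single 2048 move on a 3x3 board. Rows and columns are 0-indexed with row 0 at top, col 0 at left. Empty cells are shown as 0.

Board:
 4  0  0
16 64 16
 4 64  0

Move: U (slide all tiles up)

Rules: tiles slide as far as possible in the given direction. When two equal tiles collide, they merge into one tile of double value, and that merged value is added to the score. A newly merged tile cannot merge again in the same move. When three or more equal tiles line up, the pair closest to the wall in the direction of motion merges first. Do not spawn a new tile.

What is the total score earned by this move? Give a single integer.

Slide up:
col 0: [4, 16, 4] -> [4, 16, 4]  score +0 (running 0)
col 1: [0, 64, 64] -> [128, 0, 0]  score +128 (running 128)
col 2: [0, 16, 0] -> [16, 0, 0]  score +0 (running 128)
Board after move:
  4 128  16
 16   0   0
  4   0   0

Answer: 128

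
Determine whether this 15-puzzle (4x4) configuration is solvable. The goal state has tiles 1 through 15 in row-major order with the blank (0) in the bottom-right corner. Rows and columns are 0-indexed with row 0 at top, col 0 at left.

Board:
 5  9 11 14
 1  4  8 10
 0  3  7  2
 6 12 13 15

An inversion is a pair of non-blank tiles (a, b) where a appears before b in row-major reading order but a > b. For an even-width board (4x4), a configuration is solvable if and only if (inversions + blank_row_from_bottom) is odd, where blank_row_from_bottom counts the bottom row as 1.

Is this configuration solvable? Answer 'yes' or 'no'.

Answer: no

Derivation:
Inversions: 42
Blank is in row 2 (0-indexed from top), which is row 2 counting from the bottom (bottom = 1).
42 + 2 = 44, which is even, so the puzzle is not solvable.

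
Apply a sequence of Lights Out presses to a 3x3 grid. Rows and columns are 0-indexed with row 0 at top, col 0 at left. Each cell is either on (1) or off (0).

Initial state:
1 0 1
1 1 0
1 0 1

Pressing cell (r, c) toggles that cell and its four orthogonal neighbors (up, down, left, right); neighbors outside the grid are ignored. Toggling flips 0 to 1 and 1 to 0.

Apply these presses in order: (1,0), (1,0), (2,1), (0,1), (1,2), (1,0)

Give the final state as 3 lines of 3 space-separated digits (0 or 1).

Answer: 1 1 1
0 1 1
1 1 1

Derivation:
After press 1 at (1,0):
0 0 1
0 0 0
0 0 1

After press 2 at (1,0):
1 0 1
1 1 0
1 0 1

After press 3 at (2,1):
1 0 1
1 0 0
0 1 0

After press 4 at (0,1):
0 1 0
1 1 0
0 1 0

After press 5 at (1,2):
0 1 1
1 0 1
0 1 1

After press 6 at (1,0):
1 1 1
0 1 1
1 1 1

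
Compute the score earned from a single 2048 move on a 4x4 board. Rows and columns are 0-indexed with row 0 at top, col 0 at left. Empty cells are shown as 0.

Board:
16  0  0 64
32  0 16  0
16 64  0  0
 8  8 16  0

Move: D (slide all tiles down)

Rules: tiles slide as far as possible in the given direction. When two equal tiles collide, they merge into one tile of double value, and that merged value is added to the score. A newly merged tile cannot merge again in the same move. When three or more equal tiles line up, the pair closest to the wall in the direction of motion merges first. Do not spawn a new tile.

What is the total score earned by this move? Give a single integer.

Answer: 32

Derivation:
Slide down:
col 0: [16, 32, 16, 8] -> [16, 32, 16, 8]  score +0 (running 0)
col 1: [0, 0, 64, 8] -> [0, 0, 64, 8]  score +0 (running 0)
col 2: [0, 16, 0, 16] -> [0, 0, 0, 32]  score +32 (running 32)
col 3: [64, 0, 0, 0] -> [0, 0, 0, 64]  score +0 (running 32)
Board after move:
16  0  0  0
32  0  0  0
16 64  0  0
 8  8 32 64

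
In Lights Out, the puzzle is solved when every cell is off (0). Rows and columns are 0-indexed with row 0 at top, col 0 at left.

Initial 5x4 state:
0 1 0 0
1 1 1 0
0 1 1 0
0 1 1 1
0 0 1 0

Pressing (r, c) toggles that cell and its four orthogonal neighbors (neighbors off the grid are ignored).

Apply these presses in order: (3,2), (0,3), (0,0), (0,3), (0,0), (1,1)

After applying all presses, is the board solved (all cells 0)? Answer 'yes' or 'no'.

After press 1 at (3,2):
0 1 0 0
1 1 1 0
0 1 0 0
0 0 0 0
0 0 0 0

After press 2 at (0,3):
0 1 1 1
1 1 1 1
0 1 0 0
0 0 0 0
0 0 0 0

After press 3 at (0,0):
1 0 1 1
0 1 1 1
0 1 0 0
0 0 0 0
0 0 0 0

After press 4 at (0,3):
1 0 0 0
0 1 1 0
0 1 0 0
0 0 0 0
0 0 0 0

After press 5 at (0,0):
0 1 0 0
1 1 1 0
0 1 0 0
0 0 0 0
0 0 0 0

After press 6 at (1,1):
0 0 0 0
0 0 0 0
0 0 0 0
0 0 0 0
0 0 0 0

Lights still on: 0

Answer: yes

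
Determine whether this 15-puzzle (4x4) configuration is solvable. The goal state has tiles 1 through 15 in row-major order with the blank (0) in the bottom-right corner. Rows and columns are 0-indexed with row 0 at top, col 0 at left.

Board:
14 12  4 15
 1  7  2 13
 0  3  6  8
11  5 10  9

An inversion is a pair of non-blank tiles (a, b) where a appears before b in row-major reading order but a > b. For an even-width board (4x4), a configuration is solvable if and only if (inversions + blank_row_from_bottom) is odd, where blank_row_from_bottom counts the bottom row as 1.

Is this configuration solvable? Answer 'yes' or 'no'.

Inversions: 55
Blank is in row 2 (0-indexed from top), which is row 2 counting from the bottom (bottom = 1).
55 + 2 = 57, which is odd, so the puzzle is solvable.

Answer: yes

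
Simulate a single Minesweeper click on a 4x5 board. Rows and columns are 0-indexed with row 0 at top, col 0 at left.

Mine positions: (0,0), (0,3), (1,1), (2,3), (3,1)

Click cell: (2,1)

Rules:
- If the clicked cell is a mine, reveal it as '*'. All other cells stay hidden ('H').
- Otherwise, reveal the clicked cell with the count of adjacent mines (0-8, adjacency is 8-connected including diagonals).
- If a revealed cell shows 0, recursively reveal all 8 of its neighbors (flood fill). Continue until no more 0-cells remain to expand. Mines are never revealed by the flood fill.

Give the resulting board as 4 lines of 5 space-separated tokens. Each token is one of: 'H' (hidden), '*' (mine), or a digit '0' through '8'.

H H H H H
H H H H H
H 2 H H H
H H H H H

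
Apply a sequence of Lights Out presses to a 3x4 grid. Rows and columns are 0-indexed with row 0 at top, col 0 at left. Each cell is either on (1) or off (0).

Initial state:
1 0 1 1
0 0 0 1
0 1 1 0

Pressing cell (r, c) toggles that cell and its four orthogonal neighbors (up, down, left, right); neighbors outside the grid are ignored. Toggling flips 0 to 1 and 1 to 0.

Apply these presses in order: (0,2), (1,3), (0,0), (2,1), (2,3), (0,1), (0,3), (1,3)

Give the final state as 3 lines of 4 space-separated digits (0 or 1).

After press 1 at (0,2):
1 1 0 0
0 0 1 1
0 1 1 0

After press 2 at (1,3):
1 1 0 1
0 0 0 0
0 1 1 1

After press 3 at (0,0):
0 0 0 1
1 0 0 0
0 1 1 1

After press 4 at (2,1):
0 0 0 1
1 1 0 0
1 0 0 1

After press 5 at (2,3):
0 0 0 1
1 1 0 1
1 0 1 0

After press 6 at (0,1):
1 1 1 1
1 0 0 1
1 0 1 0

After press 7 at (0,3):
1 1 0 0
1 0 0 0
1 0 1 0

After press 8 at (1,3):
1 1 0 1
1 0 1 1
1 0 1 1

Answer: 1 1 0 1
1 0 1 1
1 0 1 1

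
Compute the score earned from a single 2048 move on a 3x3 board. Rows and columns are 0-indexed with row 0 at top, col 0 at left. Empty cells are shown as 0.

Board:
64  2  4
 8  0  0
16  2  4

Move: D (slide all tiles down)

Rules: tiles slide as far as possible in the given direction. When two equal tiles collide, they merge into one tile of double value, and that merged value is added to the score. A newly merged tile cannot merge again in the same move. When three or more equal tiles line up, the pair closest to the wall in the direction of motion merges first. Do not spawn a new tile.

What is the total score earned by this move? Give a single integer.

Answer: 12

Derivation:
Slide down:
col 0: [64, 8, 16] -> [64, 8, 16]  score +0 (running 0)
col 1: [2, 0, 2] -> [0, 0, 4]  score +4 (running 4)
col 2: [4, 0, 4] -> [0, 0, 8]  score +8 (running 12)
Board after move:
64  0  0
 8  0  0
16  4  8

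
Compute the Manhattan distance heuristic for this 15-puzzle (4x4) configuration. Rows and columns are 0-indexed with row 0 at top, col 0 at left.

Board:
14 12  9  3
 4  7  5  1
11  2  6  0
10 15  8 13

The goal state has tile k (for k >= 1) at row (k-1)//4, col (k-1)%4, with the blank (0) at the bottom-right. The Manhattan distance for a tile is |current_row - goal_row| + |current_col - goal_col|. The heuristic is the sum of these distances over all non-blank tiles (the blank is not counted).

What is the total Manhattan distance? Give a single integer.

Tile 14: (0,0)->(3,1) = 4
Tile 12: (0,1)->(2,3) = 4
Tile 9: (0,2)->(2,0) = 4
Tile 3: (0,3)->(0,2) = 1
Tile 4: (1,0)->(0,3) = 4
Tile 7: (1,1)->(1,2) = 1
Tile 5: (1,2)->(1,0) = 2
Tile 1: (1,3)->(0,0) = 4
Tile 11: (2,0)->(2,2) = 2
Tile 2: (2,1)->(0,1) = 2
Tile 6: (2,2)->(1,1) = 2
Tile 10: (3,0)->(2,1) = 2
Tile 15: (3,1)->(3,2) = 1
Tile 8: (3,2)->(1,3) = 3
Tile 13: (3,3)->(3,0) = 3
Sum: 4 + 4 + 4 + 1 + 4 + 1 + 2 + 4 + 2 + 2 + 2 + 2 + 1 + 3 + 3 = 39

Answer: 39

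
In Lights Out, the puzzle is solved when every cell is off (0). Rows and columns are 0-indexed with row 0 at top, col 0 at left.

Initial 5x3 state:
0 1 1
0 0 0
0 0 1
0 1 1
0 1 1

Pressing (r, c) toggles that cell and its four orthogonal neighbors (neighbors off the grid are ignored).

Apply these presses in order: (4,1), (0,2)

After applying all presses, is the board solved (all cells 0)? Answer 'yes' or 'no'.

Answer: no

Derivation:
After press 1 at (4,1):
0 1 1
0 0 0
0 0 1
0 0 1
1 0 0

After press 2 at (0,2):
0 0 0
0 0 1
0 0 1
0 0 1
1 0 0

Lights still on: 4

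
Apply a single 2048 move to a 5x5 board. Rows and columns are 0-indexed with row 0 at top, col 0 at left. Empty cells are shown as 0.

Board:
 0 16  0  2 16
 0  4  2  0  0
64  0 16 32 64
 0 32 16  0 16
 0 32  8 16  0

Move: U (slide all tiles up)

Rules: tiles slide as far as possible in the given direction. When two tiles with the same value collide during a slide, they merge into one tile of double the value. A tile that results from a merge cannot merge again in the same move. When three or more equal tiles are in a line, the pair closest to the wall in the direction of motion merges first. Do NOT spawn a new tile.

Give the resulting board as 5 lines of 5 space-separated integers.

Answer: 64 16  2  2 16
 0  4 32 32 64
 0 64  8 16 16
 0  0  0  0  0
 0  0  0  0  0

Derivation:
Slide up:
col 0: [0, 0, 64, 0, 0] -> [64, 0, 0, 0, 0]
col 1: [16, 4, 0, 32, 32] -> [16, 4, 64, 0, 0]
col 2: [0, 2, 16, 16, 8] -> [2, 32, 8, 0, 0]
col 3: [2, 0, 32, 0, 16] -> [2, 32, 16, 0, 0]
col 4: [16, 0, 64, 16, 0] -> [16, 64, 16, 0, 0]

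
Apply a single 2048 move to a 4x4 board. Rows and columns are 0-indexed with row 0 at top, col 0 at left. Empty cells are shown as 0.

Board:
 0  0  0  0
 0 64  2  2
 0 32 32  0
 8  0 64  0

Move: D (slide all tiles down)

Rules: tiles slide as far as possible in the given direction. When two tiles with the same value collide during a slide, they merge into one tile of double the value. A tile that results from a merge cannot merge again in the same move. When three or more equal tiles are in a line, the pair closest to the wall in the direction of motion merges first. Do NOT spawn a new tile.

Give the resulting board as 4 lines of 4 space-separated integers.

Slide down:
col 0: [0, 0, 0, 8] -> [0, 0, 0, 8]
col 1: [0, 64, 32, 0] -> [0, 0, 64, 32]
col 2: [0, 2, 32, 64] -> [0, 2, 32, 64]
col 3: [0, 2, 0, 0] -> [0, 0, 0, 2]

Answer:  0  0  0  0
 0  0  2  0
 0 64 32  0
 8 32 64  2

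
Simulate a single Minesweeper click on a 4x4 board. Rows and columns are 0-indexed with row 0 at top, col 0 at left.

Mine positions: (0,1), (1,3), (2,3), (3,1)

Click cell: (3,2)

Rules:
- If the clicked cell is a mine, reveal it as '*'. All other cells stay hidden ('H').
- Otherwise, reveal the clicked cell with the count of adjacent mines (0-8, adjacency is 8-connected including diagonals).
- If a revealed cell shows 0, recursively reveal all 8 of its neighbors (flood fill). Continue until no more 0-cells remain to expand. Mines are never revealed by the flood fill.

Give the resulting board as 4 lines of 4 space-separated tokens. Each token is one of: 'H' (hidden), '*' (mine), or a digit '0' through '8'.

H H H H
H H H H
H H H H
H H 2 H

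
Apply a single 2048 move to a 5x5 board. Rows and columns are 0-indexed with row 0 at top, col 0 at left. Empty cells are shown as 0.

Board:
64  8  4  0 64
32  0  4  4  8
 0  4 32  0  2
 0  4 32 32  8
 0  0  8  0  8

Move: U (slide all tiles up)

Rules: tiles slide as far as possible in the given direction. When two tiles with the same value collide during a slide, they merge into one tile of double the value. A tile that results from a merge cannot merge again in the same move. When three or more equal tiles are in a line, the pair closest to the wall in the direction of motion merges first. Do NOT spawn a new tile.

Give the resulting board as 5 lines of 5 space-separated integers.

Slide up:
col 0: [64, 32, 0, 0, 0] -> [64, 32, 0, 0, 0]
col 1: [8, 0, 4, 4, 0] -> [8, 8, 0, 0, 0]
col 2: [4, 4, 32, 32, 8] -> [8, 64, 8, 0, 0]
col 3: [0, 4, 0, 32, 0] -> [4, 32, 0, 0, 0]
col 4: [64, 8, 2, 8, 8] -> [64, 8, 2, 16, 0]

Answer: 64  8  8  4 64
32  8 64 32  8
 0  0  8  0  2
 0  0  0  0 16
 0  0  0  0  0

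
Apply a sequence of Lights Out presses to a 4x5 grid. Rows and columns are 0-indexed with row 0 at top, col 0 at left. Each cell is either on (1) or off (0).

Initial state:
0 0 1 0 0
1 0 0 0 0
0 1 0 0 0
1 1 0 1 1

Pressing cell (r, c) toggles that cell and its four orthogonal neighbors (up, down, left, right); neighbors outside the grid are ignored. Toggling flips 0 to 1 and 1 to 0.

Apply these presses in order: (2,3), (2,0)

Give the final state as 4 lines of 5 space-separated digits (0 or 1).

After press 1 at (2,3):
0 0 1 0 0
1 0 0 1 0
0 1 1 1 1
1 1 0 0 1

After press 2 at (2,0):
0 0 1 0 0
0 0 0 1 0
1 0 1 1 1
0 1 0 0 1

Answer: 0 0 1 0 0
0 0 0 1 0
1 0 1 1 1
0 1 0 0 1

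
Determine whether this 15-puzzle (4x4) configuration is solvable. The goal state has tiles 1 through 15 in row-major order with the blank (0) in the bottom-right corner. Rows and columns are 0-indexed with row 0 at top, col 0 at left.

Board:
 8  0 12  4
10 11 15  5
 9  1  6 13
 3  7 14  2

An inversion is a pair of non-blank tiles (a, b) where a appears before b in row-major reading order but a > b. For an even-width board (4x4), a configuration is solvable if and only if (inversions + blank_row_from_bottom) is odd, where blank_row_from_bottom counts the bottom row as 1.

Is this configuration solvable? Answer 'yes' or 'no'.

Answer: yes

Derivation:
Inversions: 59
Blank is in row 0 (0-indexed from top), which is row 4 counting from the bottom (bottom = 1).
59 + 4 = 63, which is odd, so the puzzle is solvable.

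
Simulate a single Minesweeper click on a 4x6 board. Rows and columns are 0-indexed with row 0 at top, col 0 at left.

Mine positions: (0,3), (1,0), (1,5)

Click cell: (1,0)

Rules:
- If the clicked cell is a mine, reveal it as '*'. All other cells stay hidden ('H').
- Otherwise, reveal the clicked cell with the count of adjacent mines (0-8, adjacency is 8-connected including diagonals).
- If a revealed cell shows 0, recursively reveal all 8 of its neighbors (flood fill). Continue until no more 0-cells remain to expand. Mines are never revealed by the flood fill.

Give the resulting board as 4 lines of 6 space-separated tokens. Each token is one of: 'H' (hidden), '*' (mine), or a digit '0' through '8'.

H H H H H H
* H H H H H
H H H H H H
H H H H H H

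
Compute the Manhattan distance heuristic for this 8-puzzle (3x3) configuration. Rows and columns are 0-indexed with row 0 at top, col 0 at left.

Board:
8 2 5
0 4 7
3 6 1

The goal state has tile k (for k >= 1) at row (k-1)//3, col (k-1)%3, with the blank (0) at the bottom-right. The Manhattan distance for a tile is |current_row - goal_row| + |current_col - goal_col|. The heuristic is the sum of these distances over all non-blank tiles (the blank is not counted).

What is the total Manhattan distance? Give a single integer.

Answer: 19

Derivation:
Tile 8: at (0,0), goal (2,1), distance |0-2|+|0-1| = 3
Tile 2: at (0,1), goal (0,1), distance |0-0|+|1-1| = 0
Tile 5: at (0,2), goal (1,1), distance |0-1|+|2-1| = 2
Tile 4: at (1,1), goal (1,0), distance |1-1|+|1-0| = 1
Tile 7: at (1,2), goal (2,0), distance |1-2|+|2-0| = 3
Tile 3: at (2,0), goal (0,2), distance |2-0|+|0-2| = 4
Tile 6: at (2,1), goal (1,2), distance |2-1|+|1-2| = 2
Tile 1: at (2,2), goal (0,0), distance |2-0|+|2-0| = 4
Sum: 3 + 0 + 2 + 1 + 3 + 4 + 2 + 4 = 19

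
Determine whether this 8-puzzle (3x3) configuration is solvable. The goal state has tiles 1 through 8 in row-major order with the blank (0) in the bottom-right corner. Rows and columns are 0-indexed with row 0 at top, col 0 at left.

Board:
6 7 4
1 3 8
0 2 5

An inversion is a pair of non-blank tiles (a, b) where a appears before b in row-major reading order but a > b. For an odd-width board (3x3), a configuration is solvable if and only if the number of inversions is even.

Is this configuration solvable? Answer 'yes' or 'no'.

Inversions (pairs i<j in row-major order where tile[i] > tile[j] > 0): 16
16 is even, so the puzzle is solvable.

Answer: yes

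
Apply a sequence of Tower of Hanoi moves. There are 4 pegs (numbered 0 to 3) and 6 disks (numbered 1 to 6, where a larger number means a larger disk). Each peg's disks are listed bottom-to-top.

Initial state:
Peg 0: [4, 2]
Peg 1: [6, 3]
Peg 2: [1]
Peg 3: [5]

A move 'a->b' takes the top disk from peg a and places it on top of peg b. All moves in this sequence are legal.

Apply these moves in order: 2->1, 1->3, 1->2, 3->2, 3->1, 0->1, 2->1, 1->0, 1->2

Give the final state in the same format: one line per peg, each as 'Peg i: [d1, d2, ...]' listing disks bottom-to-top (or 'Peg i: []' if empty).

After move 1 (2->1):
Peg 0: [4, 2]
Peg 1: [6, 3, 1]
Peg 2: []
Peg 3: [5]

After move 2 (1->3):
Peg 0: [4, 2]
Peg 1: [6, 3]
Peg 2: []
Peg 3: [5, 1]

After move 3 (1->2):
Peg 0: [4, 2]
Peg 1: [6]
Peg 2: [3]
Peg 3: [5, 1]

After move 4 (3->2):
Peg 0: [4, 2]
Peg 1: [6]
Peg 2: [3, 1]
Peg 3: [5]

After move 5 (3->1):
Peg 0: [4, 2]
Peg 1: [6, 5]
Peg 2: [3, 1]
Peg 3: []

After move 6 (0->1):
Peg 0: [4]
Peg 1: [6, 5, 2]
Peg 2: [3, 1]
Peg 3: []

After move 7 (2->1):
Peg 0: [4]
Peg 1: [6, 5, 2, 1]
Peg 2: [3]
Peg 3: []

After move 8 (1->0):
Peg 0: [4, 1]
Peg 1: [6, 5, 2]
Peg 2: [3]
Peg 3: []

After move 9 (1->2):
Peg 0: [4, 1]
Peg 1: [6, 5]
Peg 2: [3, 2]
Peg 3: []

Answer: Peg 0: [4, 1]
Peg 1: [6, 5]
Peg 2: [3, 2]
Peg 3: []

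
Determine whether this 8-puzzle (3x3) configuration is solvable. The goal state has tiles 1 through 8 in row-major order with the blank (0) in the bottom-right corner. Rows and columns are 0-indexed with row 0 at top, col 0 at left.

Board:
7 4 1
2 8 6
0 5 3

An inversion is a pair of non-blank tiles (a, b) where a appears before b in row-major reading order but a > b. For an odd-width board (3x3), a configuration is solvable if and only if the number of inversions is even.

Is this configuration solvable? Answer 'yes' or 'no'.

Answer: no

Derivation:
Inversions (pairs i<j in row-major order where tile[i] > tile[j] > 0): 15
15 is odd, so the puzzle is not solvable.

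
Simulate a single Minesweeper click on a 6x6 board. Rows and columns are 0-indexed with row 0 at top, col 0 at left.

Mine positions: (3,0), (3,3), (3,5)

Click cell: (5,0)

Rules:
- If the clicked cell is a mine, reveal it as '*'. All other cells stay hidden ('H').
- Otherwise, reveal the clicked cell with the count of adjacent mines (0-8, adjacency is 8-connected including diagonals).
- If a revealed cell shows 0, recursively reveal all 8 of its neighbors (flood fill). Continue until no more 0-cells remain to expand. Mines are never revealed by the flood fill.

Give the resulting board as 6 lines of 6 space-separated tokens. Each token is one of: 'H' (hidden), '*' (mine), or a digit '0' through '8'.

H H H H H H
H H H H H H
H H H H H H
H H H H H H
1 1 1 1 2 1
0 0 0 0 0 0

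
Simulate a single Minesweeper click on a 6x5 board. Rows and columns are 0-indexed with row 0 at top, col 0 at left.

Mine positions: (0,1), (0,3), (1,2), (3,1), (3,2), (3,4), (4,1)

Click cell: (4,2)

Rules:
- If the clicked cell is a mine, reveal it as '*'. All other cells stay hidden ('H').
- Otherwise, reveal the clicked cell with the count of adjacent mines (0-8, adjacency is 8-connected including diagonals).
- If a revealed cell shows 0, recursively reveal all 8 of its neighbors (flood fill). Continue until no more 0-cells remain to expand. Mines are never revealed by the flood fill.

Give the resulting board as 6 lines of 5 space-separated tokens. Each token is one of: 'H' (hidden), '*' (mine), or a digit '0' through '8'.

H H H H H
H H H H H
H H H H H
H H H H H
H H 3 H H
H H H H H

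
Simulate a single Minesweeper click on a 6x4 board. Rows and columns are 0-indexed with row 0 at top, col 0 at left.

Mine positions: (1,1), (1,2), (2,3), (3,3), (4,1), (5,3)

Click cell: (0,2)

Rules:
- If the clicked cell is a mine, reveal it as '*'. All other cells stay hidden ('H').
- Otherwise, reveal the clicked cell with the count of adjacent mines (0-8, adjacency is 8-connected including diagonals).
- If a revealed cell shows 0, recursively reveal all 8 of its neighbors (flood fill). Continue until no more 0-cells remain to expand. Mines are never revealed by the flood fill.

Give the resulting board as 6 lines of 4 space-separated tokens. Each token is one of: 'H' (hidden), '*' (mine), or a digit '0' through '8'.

H H 2 H
H H H H
H H H H
H H H H
H H H H
H H H H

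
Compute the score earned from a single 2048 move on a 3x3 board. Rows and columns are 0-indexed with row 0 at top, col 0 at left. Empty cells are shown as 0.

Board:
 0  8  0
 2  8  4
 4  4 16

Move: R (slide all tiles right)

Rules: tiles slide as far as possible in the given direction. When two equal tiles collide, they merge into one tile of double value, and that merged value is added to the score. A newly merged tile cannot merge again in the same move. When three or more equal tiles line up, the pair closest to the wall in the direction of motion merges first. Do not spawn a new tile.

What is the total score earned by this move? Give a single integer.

Slide right:
row 0: [0, 8, 0] -> [0, 0, 8]  score +0 (running 0)
row 1: [2, 8, 4] -> [2, 8, 4]  score +0 (running 0)
row 2: [4, 4, 16] -> [0, 8, 16]  score +8 (running 8)
Board after move:
 0  0  8
 2  8  4
 0  8 16

Answer: 8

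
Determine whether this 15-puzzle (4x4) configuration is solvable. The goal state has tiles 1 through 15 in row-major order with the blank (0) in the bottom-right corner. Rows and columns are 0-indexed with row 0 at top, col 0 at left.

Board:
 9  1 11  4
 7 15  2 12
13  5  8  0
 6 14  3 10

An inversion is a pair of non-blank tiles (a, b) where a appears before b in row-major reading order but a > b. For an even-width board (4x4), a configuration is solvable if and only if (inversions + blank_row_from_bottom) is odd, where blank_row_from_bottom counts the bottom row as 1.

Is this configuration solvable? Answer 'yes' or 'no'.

Inversions: 47
Blank is in row 2 (0-indexed from top), which is row 2 counting from the bottom (bottom = 1).
47 + 2 = 49, which is odd, so the puzzle is solvable.

Answer: yes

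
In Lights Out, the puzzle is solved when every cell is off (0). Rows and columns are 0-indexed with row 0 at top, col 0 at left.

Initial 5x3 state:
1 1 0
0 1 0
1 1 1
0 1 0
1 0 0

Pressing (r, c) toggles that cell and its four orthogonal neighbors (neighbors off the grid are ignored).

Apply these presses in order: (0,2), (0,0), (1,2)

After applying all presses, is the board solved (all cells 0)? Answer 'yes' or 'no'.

After press 1 at (0,2):
1 0 1
0 1 1
1 1 1
0 1 0
1 0 0

After press 2 at (0,0):
0 1 1
1 1 1
1 1 1
0 1 0
1 0 0

After press 3 at (1,2):
0 1 0
1 0 0
1 1 0
0 1 0
1 0 0

Lights still on: 6

Answer: no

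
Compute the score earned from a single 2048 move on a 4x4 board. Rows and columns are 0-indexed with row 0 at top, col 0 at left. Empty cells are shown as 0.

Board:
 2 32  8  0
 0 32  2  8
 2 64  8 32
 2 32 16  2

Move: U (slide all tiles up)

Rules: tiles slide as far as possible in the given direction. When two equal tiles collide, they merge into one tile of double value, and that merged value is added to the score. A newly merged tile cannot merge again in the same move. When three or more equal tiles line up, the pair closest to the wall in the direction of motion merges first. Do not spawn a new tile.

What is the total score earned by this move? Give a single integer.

Slide up:
col 0: [2, 0, 2, 2] -> [4, 2, 0, 0]  score +4 (running 4)
col 1: [32, 32, 64, 32] -> [64, 64, 32, 0]  score +64 (running 68)
col 2: [8, 2, 8, 16] -> [8, 2, 8, 16]  score +0 (running 68)
col 3: [0, 8, 32, 2] -> [8, 32, 2, 0]  score +0 (running 68)
Board after move:
 4 64  8  8
 2 64  2 32
 0 32  8  2
 0  0 16  0

Answer: 68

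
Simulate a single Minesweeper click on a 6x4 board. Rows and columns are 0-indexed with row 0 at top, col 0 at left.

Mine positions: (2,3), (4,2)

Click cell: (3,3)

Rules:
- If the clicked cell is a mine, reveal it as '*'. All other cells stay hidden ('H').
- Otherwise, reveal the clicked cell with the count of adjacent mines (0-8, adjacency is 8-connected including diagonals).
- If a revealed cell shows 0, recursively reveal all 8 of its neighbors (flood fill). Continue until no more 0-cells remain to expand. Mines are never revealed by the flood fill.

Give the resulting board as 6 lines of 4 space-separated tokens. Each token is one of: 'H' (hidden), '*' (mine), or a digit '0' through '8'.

H H H H
H H H H
H H H H
H H H 2
H H H H
H H H H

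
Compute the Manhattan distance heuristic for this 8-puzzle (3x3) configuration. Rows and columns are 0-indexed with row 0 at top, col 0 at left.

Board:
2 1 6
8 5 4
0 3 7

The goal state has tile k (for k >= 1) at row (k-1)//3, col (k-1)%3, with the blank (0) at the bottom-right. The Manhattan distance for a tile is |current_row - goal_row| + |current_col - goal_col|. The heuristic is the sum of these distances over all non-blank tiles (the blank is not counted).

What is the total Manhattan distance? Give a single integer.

Answer: 12

Derivation:
Tile 2: at (0,0), goal (0,1), distance |0-0|+|0-1| = 1
Tile 1: at (0,1), goal (0,0), distance |0-0|+|1-0| = 1
Tile 6: at (0,2), goal (1,2), distance |0-1|+|2-2| = 1
Tile 8: at (1,0), goal (2,1), distance |1-2|+|0-1| = 2
Tile 5: at (1,1), goal (1,1), distance |1-1|+|1-1| = 0
Tile 4: at (1,2), goal (1,0), distance |1-1|+|2-0| = 2
Tile 3: at (2,1), goal (0,2), distance |2-0|+|1-2| = 3
Tile 7: at (2,2), goal (2,0), distance |2-2|+|2-0| = 2
Sum: 1 + 1 + 1 + 2 + 0 + 2 + 3 + 2 = 12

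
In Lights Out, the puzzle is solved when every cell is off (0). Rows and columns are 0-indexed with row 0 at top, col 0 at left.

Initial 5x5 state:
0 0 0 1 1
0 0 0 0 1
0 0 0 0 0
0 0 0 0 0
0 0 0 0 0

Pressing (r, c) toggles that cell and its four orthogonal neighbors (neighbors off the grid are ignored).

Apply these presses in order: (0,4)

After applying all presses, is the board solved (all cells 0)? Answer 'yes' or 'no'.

Answer: yes

Derivation:
After press 1 at (0,4):
0 0 0 0 0
0 0 0 0 0
0 0 0 0 0
0 0 0 0 0
0 0 0 0 0

Lights still on: 0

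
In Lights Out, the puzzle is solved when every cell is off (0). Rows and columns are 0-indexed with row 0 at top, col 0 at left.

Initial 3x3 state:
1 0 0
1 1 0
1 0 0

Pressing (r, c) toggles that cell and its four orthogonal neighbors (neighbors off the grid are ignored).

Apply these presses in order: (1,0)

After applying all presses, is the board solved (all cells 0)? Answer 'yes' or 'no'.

Answer: yes

Derivation:
After press 1 at (1,0):
0 0 0
0 0 0
0 0 0

Lights still on: 0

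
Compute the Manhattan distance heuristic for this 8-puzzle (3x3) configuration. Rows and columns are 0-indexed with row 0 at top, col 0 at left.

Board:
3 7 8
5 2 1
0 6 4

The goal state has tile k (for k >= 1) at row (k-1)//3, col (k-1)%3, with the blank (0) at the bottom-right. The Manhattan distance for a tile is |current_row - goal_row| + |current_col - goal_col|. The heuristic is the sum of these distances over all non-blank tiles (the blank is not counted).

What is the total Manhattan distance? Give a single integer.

Tile 3: (0,0)->(0,2) = 2
Tile 7: (0,1)->(2,0) = 3
Tile 8: (0,2)->(2,1) = 3
Tile 5: (1,0)->(1,1) = 1
Tile 2: (1,1)->(0,1) = 1
Tile 1: (1,2)->(0,0) = 3
Tile 6: (2,1)->(1,2) = 2
Tile 4: (2,2)->(1,0) = 3
Sum: 2 + 3 + 3 + 1 + 1 + 3 + 2 + 3 = 18

Answer: 18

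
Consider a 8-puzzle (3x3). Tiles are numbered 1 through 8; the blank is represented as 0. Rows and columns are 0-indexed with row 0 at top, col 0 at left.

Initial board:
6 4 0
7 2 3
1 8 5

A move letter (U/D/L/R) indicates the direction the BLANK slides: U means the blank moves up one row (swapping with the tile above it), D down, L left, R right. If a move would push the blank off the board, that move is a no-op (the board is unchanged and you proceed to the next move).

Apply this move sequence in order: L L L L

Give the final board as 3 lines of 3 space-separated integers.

Answer: 0 6 4
7 2 3
1 8 5

Derivation:
After move 1 (L):
6 0 4
7 2 3
1 8 5

After move 2 (L):
0 6 4
7 2 3
1 8 5

After move 3 (L):
0 6 4
7 2 3
1 8 5

After move 4 (L):
0 6 4
7 2 3
1 8 5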